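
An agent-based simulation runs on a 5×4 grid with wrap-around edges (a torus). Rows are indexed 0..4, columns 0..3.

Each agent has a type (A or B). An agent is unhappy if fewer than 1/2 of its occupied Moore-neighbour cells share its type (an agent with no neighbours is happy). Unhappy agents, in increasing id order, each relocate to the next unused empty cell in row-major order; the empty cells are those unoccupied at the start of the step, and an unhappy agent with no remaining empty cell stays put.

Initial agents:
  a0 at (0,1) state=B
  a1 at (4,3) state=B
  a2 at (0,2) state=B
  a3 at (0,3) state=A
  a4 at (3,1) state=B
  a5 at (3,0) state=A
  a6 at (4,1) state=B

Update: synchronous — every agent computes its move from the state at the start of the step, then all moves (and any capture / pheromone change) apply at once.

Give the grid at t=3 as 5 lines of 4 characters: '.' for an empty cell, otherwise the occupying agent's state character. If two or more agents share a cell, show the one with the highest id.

BBB.
AA..
....
.B..
.B..

t=1: a0@(0,1):B a1@(0,0):B a2@(0,2):B a3@(1,0):A a4@(3,1):B a5@(1,1):A a6@(4,1):B
t=2: a0@(0,1):B a1@(0,0):B a2@(0,2):B a3@(0,3):A a4@(3,1):B a5@(1,2):A a6@(4,1):B
t=3: a0@(0,1):B a1@(0,0):B a2@(0,2):B a3@(1,0):A a4@(3,1):B a5@(1,1):A a6@(4,1):B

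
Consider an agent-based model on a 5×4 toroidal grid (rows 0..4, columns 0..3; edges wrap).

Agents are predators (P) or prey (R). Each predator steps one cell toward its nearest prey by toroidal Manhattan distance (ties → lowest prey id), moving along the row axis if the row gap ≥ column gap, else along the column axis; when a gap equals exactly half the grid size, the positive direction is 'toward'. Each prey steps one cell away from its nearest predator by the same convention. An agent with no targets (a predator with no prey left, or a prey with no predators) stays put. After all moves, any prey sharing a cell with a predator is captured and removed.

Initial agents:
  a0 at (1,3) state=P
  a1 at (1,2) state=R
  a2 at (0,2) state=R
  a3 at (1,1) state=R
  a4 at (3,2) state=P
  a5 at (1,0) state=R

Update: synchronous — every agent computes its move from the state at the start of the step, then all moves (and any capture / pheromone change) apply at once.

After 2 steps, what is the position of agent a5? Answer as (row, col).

t=1: a0@(1,2):P a1@(1,1):R a2@(4,2):R a3@(1,0):R a4@(2,2):P a5@(1,1):R
t=2: a0@(1,1):P a1@(1,0):R a2@(3,2):R a3@(1,3):R a4@(1,2):P a5@(1,0):R

(1, 0)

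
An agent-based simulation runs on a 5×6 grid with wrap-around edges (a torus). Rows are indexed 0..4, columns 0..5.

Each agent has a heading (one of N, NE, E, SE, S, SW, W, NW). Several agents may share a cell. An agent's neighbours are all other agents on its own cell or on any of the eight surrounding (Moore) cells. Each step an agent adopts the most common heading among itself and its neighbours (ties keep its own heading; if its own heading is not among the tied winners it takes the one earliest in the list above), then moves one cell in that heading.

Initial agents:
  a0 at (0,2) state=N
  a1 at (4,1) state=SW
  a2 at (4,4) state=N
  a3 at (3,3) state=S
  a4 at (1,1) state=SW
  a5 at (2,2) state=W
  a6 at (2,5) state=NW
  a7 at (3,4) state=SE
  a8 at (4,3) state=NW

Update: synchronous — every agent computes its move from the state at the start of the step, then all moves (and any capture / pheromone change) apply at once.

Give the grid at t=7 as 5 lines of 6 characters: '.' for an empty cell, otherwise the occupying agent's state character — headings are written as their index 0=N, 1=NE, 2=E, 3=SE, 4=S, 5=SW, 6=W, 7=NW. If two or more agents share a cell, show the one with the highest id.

....7.
....0.
...00.
...00.
......

t=1: a0@(1,1):SW a1@(0,0):SW a2@(3,4):N a3@(4,3):S a4@(2,0):SW a5@(2,1):W a6@(1,4):NW a7@(2,3):NW a8@(3,3):N
t=2: a0@(2,0):SW a1@(1,5):SW a2@(2,4):N a3@(3,3):N a4@(3,5):SW a5@(3,0):SW a6@(0,3):NW a7@(1,2):NW a8@(2,3):N
t=3: a0@(3,5):SW a1@(2,4):SW a2@(1,4):N a3@(2,3):N a4@(4,4):SW a5@(4,5):SW a6@(4,2):NW a7@(0,1):NW a8@(1,3):N
t=4: a0@(4,4):SW a1@(1,4):N a2@(0,4):N a3@(1,3):N a4@(0,3):SW a5@(0,4):SW a6@(3,1):NW a7@(4,0):NW a8@(0,3):N
t=5: a0@(0,3):SW a1@(0,4):N a2@(4,4):N a3@(0,3):N a4@(4,3):N a5@(4,4):N a6@(2,0):NW a7@(3,5):NW a8@(4,3):N
t=6: a0@(4,3):N a1@(4,4):N a2@(3,4):N a3@(4,3):N a4@(3,3):N a5@(3,4):N a6@(1,5):NW a7@(2,4):NW a8@(3,3):N
t=7: a0@(3,3):N a1@(3,4):N a2@(2,4):N a3@(3,3):N a4@(2,3):N a5@(2,4):N a6@(0,4):NW a7@(1,4):N a8@(2,3):N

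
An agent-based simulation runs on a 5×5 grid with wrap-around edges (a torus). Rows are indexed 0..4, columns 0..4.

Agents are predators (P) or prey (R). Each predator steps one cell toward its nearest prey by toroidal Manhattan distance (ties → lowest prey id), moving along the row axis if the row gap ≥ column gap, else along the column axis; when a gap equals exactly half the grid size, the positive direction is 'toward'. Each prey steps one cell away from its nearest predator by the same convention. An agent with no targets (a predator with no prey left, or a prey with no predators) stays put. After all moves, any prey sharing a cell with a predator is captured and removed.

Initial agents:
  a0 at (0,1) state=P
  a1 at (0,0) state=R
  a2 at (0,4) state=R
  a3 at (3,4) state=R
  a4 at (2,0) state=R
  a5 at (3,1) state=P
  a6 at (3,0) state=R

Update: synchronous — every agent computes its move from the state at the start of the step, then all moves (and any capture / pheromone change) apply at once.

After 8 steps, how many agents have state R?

t=1: a0@(0,0):P a1@(0,4):R a2@(0,3):R a3@(3,3):R a4@(1,0):R a5@(3,0):P a6@(3,4):R
t=2: a0@(0,4):P a1@(0,3):R a2@(0,2):R a3@(3,2):R a4@(2,0):R a5@(3,4):P a6@(3,3):R
t=3: a0@(0,3):P a1@(0,2):R a2@(0,1):R a3@(3,1):R a4@(1,0):R a5@(3,3):P a6@(3,2):R
t=4: a0@(0,2):P a1@(0,1):R a2@(0,0):R a3@(3,0):R a4@(1,1):R a5@(3,2):P a6@(3,1):R
t=5: a0@(0,1):P a1@(0,0):R a2@(0,4):R a3@(3,4):R a4@(2,1):R a5@(3,1):P a6@(3,0):R
t=6: a0@(0,0):P a1@(0,4):R a2@(0,3):R a3@(3,3):R a4@(1,1):R a5@(2,1):P a6@(3,4):R
t=7: a0@(0,4):P a1@(0,3):R a2@(0,2):R a3@(3,4):R a4@(0,1):R a5@(1,1):P a6@(2,4):R
t=8: a0@(0,3):P a1@(0,2):R a3@(2,4):R a4@(4,1):R a5@(0,1):P a6@(3,4):R

4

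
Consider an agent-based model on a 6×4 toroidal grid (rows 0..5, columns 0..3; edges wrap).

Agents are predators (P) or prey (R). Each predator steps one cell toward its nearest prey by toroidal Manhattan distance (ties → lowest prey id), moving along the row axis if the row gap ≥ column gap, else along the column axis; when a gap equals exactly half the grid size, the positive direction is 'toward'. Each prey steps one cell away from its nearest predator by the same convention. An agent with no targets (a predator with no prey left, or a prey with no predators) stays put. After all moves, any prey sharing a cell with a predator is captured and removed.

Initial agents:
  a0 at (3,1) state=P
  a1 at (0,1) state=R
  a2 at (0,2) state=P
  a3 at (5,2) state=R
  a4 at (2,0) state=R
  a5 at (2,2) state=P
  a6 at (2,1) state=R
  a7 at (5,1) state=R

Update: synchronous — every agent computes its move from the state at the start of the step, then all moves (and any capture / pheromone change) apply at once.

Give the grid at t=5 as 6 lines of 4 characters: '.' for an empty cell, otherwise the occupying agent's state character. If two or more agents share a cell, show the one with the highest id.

t=1: a0@(2,1):P a1@(0,0):R a2@(0,1):P a3@(4,2):R a4@(1,0):R a5@(2,1):P a6@(1,1):R
t=2: a0@(1,1):P a1@(0,3):R a2@(0,0):P a3@(5,2):R a5@(1,1):P a6@(0,1):R
t=3: a0@(0,1):P a1@(0,2):R a2@(0,3):P a3@(4,2):R a5@(0,1):P a6@(5,1):R
t=4: a0@(0,2):P a1@(0,3):R a2@(0,2):P a3@(3,2):R a5@(0,2):P a6@(4,1):R
t=5: a0@(0,3):P a1@(0,0):R a2@(0,3):P a3@(2,2):R a5@(0,3):P a6@(3,1):R

R..P
....
..R.
.R..
....
....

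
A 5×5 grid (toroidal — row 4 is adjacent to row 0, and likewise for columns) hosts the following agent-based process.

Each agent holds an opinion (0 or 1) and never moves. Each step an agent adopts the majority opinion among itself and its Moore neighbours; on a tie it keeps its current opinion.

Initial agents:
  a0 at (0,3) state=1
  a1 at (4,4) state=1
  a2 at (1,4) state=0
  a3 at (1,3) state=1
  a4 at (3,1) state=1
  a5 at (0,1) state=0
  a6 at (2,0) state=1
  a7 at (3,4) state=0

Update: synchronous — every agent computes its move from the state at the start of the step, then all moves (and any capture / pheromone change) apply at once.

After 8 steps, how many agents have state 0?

t=1: a0@(0,3):1 a1@(4,4):1 a2@(1,4):1 a3@(1,3):1 a4@(3,1):1 a5@(0,1):0 a6@(2,0):1 a7@(3,4):1
t=2: (unchanged — steady state)

1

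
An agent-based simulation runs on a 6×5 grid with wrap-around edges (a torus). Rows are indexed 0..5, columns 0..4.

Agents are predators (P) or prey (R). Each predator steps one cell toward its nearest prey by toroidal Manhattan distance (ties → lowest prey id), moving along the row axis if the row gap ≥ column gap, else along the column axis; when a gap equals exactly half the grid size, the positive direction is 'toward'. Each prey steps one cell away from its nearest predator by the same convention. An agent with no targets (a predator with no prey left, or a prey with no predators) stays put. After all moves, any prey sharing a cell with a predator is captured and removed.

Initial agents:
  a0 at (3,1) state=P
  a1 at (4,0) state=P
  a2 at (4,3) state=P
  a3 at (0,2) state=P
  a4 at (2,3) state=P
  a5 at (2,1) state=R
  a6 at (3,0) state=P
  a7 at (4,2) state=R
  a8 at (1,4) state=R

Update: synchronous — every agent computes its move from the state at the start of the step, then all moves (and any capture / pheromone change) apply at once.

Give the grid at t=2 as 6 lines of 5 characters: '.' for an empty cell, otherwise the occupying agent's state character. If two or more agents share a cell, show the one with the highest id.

RRP..
PPP..
.....
.....
.....
.PP..

t=1: a0@(2,1):P a1@(4,1):P a2@(4,2):P a3@(5,2):P a4@(2,2):P a5@(1,1):R a6@(2,0):P a8@(0,4):R
t=2: a0@(1,1):P a1@(5,1):P a2@(5,2):P a3@(0,2):P a4@(1,2):P a5@(0,1):R a6@(1,0):P a8@(0,0):R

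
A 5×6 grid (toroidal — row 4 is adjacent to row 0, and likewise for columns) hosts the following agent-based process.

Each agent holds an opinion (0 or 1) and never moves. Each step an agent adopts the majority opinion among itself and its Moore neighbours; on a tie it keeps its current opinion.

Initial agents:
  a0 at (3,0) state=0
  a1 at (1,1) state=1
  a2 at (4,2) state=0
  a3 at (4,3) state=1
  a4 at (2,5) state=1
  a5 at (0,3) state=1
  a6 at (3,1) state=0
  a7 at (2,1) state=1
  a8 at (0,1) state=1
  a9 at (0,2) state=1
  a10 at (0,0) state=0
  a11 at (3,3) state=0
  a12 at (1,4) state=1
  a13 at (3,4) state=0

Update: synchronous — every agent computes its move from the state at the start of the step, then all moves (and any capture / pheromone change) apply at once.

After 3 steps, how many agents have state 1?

10

t=1: a0@(3,0):0 a1@(1,1):1 a2@(4,2):1 a3@(4,3):1 a4@(2,5):1 a5@(0,3):1 a6@(3,1):0 a7@(2,1):1 a8@(0,1):1 a9@(0,2):1 a10@(0,0):1 a11@(3,3):0 a12@(1,4):1 a13@(3,4):0
t=2: (unchanged — steady state)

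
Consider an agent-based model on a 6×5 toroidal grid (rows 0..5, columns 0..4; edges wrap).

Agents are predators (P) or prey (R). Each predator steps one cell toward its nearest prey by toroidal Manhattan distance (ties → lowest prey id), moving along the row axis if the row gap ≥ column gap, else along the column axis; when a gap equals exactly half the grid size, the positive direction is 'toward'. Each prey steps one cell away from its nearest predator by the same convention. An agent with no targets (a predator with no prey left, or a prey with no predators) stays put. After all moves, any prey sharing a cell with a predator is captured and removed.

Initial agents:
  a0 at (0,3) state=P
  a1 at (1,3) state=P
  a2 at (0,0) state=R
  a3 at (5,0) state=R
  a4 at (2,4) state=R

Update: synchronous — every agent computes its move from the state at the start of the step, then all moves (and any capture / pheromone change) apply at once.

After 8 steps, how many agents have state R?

3

t=1: a0@(0,4):P a1@(2,3):P a2@(0,1):R a3@(5,1):R a4@(3,4):R
t=2: a0@(0,0):P a1@(3,3):P a2@(0,2):R a3@(5,2):R a4@(4,4):R
t=3: a0@(0,1):P a1@(4,3):P a2@(0,3):R a3@(5,3):R a4@(5,4):R
t=4: a0@(0,2):P a1@(5,3):P a2@(0,4):R a3@(0,3):R a4@(0,4):R
t=5: a0@(0,3):P a1@(0,3):P a2@(0,0):R a3@(0,4):R a4@(0,0):R
t=6: a0@(0,4):P a1@(0,4):P a2@(0,1):R a3@(0,0):R a4@(0,1):R
t=7: a0@(0,0):P a1@(0,0):P a2@(0,2):R a3@(0,1):R a4@(0,2):R
t=8: a0@(0,1):P a1@(0,1):P a2@(0,3):R a3@(0,2):R a4@(0,3):R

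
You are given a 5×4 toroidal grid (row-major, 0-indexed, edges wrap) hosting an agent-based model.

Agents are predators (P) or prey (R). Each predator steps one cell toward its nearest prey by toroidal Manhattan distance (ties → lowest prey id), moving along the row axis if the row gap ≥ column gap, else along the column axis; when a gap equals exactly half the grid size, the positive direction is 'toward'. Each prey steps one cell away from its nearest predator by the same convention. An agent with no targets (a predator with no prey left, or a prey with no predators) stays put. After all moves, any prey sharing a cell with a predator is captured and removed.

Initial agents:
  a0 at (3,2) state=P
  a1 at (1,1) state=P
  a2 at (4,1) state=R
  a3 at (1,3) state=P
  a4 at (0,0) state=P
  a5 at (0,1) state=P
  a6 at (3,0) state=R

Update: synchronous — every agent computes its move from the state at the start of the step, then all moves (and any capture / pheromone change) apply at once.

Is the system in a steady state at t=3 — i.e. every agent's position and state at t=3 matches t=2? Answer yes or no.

t=1: a0@(4,2):P a1@(0,1):P a2@(3,1):R a3@(2,3):P a4@(4,0):P a5@(4,1):P a6@(3,3):R
t=2: a0@(3,2):P a1@(4,1):P a2@(2,1):R a3@(3,3):P a4@(3,0):P a5@(3,1):P a6@(4,3):R
t=3: a0@(2,2):P a1@(3,1):P a2@(1,1):R a3@(4,3):P a4@(2,0):P a5@(2,1):P a6@(0,3):R

no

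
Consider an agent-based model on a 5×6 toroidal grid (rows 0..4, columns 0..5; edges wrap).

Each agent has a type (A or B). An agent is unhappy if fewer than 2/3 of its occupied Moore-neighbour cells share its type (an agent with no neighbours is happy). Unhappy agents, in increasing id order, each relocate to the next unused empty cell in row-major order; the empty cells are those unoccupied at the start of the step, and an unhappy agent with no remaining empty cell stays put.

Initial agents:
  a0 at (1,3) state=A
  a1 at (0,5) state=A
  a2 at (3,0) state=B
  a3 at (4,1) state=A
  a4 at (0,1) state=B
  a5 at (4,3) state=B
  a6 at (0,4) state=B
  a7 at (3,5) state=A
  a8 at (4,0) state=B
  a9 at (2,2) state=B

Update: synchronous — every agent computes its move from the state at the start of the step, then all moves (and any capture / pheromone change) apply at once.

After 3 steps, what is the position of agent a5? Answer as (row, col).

t=1: a0@(0,0):A a1@(0,2):A a2@(0,3):B a3@(1,0):A a4@(1,1):B a5@(4,3):B a6@(1,2):B a7@(1,4):A a8@(1,5):B a9@(2,0):B
t=2: a0@(0,1):A a1@(0,4):A a2@(0,5):B a3@(1,3):A a4@(2,1):B a5@(2,2):B a6@(1,2):B a7@(2,3):A a8@(2,4):B a9@(2,0):B
t=3: a0@(0,0):A a1@(0,2):A a2@(0,3):B a3@(1,0):A a4@(2,1):B a5@(1,1):B a6@(1,4):B a7@(1,5):A a8@(2,5):B a9@(2,0):B

(1, 1)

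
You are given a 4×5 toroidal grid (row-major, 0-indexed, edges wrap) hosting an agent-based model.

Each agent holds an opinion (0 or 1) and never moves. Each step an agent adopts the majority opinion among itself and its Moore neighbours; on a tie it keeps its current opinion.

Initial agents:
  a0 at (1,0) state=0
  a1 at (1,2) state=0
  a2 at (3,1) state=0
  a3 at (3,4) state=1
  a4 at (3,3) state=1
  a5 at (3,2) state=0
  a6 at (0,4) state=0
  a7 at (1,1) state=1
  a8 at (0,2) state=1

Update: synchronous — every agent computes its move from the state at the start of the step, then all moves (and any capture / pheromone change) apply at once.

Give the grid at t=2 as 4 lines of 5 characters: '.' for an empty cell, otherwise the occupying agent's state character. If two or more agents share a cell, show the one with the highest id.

..1.0
011..
.....
.0011

t=1: a0@(1,0):0 a1@(1,2):1 a2@(3,1):0 a3@(3,4):1 a4@(3,3):1 a5@(3,2):0 a6@(0,4):0 a7@(1,1):1 a8@(0,2):1
t=2: (unchanged — steady state)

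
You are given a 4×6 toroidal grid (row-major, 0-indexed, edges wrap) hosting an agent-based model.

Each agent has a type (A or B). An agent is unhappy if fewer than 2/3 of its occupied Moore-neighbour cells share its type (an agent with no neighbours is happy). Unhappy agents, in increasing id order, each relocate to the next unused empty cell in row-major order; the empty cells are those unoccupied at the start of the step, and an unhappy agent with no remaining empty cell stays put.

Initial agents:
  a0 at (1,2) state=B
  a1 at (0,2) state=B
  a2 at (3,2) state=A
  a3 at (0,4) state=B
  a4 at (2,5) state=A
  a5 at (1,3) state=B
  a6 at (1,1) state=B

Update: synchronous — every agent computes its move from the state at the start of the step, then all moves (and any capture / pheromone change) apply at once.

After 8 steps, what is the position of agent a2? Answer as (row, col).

(0, 1)

t=1: a0@(1,2):B a1@(0,2):B a2@(0,0):A a3@(0,4):B a4@(2,5):A a5@(1,3):B a6@(1,1):B
t=2: a0@(1,2):B a1@(0,2):B a2@(0,1):A a3@(0,4):B a4@(2,5):A a5@(1,3):B a6@(1,1):B
t=3: a0@(1,2):B a1@(0,2):B a2@(0,0):A a3@(0,4):B a4@(2,5):A a5@(1,3):B a6@(1,1):B
t=4: a0@(1,2):B a1@(0,2):B a2@(0,1):A a3@(0,4):B a4@(2,5):A a5@(1,3):B a6@(1,1):B
t=5: a0@(1,2):B a1@(0,2):B a2@(0,0):A a3@(0,4):B a4@(2,5):A a5@(1,3):B a6@(1,1):B
t=6: a0@(1,2):B a1@(0,2):B a2@(0,1):A a3@(0,4):B a4@(2,5):A a5@(1,3):B a6@(1,1):B
t=7: a0@(1,2):B a1@(0,2):B a2@(0,0):A a3@(0,4):B a4@(2,5):A a5@(1,3):B a6@(1,1):B
t=8: a0@(1,2):B a1@(0,2):B a2@(0,1):A a3@(0,4):B a4@(2,5):A a5@(1,3):B a6@(1,1):B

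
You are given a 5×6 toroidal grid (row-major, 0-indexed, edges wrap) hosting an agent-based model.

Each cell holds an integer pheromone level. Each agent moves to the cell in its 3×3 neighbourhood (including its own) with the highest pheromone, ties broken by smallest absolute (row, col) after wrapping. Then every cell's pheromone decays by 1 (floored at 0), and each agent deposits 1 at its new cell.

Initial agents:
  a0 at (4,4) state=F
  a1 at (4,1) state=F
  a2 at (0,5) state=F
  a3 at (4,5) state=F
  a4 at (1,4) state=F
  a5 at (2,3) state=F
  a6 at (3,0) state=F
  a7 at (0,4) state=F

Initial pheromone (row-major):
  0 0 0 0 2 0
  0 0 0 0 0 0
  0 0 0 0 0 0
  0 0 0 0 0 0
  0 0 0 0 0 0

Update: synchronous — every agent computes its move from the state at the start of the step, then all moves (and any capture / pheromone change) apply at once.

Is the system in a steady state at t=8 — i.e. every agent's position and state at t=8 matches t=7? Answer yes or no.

t=1: a0@(0,4) a1@(0,0) a2@(0,4) a3@(0,4) a4@(0,4) a5@(1,2) a6@(2,0) a7@(0,4) | pheromone: 1 0 0 0 6 0 / 0 0 1 0 0 0 / 1 0 0 0 0 0 / 0 0 0 0 0 0 / 0 0 0 0 0 0
t=2: a0@(0,4) a1@(0,0) a2@(0,4) a3@(0,4) a4@(0,4) a5@(1,2) a6@(2,0) a7@(0,4) | pheromone: 1 0 0 0 10 0 / 0 0 1 0 0 0 / 1 0 0 0 0 0 / 0 0 0 0 0 0 / 0 0 0 0 0 0
t=3: a0@(0,4) a1@(0,0) a2@(0,4) a3@(0,4) a4@(0,4) a5@(1,2) a6@(2,0) a7@(0,4) | pheromone: 1 0 0 0 14 0 / 0 0 1 0 0 0 / 1 0 0 0 0 0 / 0 0 0 0 0 0 / 0 0 0 0 0 0
t=4: a0@(0,4) a1@(0,0) a2@(0,4) a3@(0,4) a4@(0,4) a5@(1,2) a6@(2,0) a7@(0,4) | pheromone: 1 0 0 0 18 0 / 0 0 1 0 0 0 / 1 0 0 0 0 0 / 0 0 0 0 0 0 / 0 0 0 0 0 0
t=5: a0@(0,4) a1@(0,0) a2@(0,4) a3@(0,4) a4@(0,4) a5@(1,2) a6@(2,0) a7@(0,4) | pheromone: 1 0 0 0 22 0 / 0 0 1 0 0 0 / 1 0 0 0 0 0 / 0 0 0 0 0 0 / 0 0 0 0 0 0
t=6: a0@(0,4) a1@(0,0) a2@(0,4) a3@(0,4) a4@(0,4) a5@(1,2) a6@(2,0) a7@(0,4) | pheromone: 1 0 0 0 26 0 / 0 0 1 0 0 0 / 1 0 0 0 0 0 / 0 0 0 0 0 0 / 0 0 0 0 0 0
t=7: a0@(0,4) a1@(0,0) a2@(0,4) a3@(0,4) a4@(0,4) a5@(1,2) a6@(2,0) a7@(0,4) | pheromone: 1 0 0 0 30 0 / 0 0 1 0 0 0 / 1 0 0 0 0 0 / 0 0 0 0 0 0 / 0 0 0 0 0 0
t=8: a0@(0,4) a1@(0,0) a2@(0,4) a3@(0,4) a4@(0,4) a5@(1,2) a6@(2,0) a7@(0,4) | pheromone: 1 0 0 0 34 0 / 0 0 1 0 0 0 / 1 0 0 0 0 0 / 0 0 0 0 0 0 / 0 0 0 0 0 0

yes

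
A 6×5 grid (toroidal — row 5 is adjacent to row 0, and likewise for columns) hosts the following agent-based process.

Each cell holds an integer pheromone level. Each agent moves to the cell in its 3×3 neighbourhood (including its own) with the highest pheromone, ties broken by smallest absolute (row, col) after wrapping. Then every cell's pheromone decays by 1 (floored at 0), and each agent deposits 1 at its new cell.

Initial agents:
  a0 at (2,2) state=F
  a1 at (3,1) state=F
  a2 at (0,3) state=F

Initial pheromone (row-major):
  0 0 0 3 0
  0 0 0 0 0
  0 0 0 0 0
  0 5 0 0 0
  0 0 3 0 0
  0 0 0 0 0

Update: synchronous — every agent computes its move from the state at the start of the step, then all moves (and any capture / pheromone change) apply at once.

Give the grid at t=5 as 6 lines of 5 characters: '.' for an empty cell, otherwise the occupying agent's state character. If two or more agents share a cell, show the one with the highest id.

t=1: a0@(3,1) a1@(3,1) a2@(0,3) | pheromone: 0 0 0 3 0 / 0 0 0 0 0 / 0 0 0 0 0 / 0 6 0 0 0 / 0 0 2 0 0 / 0 0 0 0 0
t=2: a0@(3,1) a1@(3,1) a2@(0,3) | pheromone: 0 0 0 3 0 / 0 0 0 0 0 / 0 0 0 0 0 / 0 7 0 0 0 / 0 0 1 0 0 / 0 0 0 0 0
t=3: a0@(3,1) a1@(3,1) a2@(0,3) | pheromone: 0 0 0 3 0 / 0 0 0 0 0 / 0 0 0 0 0 / 0 8 0 0 0 / 0 0 0 0 0 / 0 0 0 0 0
t=4: a0@(3,1) a1@(3,1) a2@(0,3) | pheromone: 0 0 0 3 0 / 0 0 0 0 0 / 0 0 0 0 0 / 0 9 0 0 0 / 0 0 0 0 0 / 0 0 0 0 0
t=5: a0@(3,1) a1@(3,1) a2@(0,3) | pheromone: 0 0 0 3 0 / 0 0 0 0 0 / 0 0 0 0 0 / 0 10 0 0 0 / 0 0 0 0 0 / 0 0 0 0 0

...F.
.....
.....
.F...
.....
.....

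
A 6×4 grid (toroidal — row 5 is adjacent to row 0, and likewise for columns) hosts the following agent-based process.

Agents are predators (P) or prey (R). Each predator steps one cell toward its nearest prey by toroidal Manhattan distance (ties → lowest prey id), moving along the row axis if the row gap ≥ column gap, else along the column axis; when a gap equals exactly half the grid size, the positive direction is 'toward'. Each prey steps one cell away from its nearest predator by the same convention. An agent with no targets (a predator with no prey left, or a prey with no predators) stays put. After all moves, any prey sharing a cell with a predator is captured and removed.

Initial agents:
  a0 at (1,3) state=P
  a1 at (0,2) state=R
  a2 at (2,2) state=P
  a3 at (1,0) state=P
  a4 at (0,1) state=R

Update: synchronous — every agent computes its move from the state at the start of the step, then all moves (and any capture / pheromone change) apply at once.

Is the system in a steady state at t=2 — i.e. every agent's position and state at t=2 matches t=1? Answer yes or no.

t=1: a0@(0,3):P a1@(5,2):R a2@(1,2):P a3@(0,0):P a4@(5,1):R
t=2: a0@(5,3):P a1@(4,2):R a2@(0,2):P a3@(5,0):P a4@(4,1):R

no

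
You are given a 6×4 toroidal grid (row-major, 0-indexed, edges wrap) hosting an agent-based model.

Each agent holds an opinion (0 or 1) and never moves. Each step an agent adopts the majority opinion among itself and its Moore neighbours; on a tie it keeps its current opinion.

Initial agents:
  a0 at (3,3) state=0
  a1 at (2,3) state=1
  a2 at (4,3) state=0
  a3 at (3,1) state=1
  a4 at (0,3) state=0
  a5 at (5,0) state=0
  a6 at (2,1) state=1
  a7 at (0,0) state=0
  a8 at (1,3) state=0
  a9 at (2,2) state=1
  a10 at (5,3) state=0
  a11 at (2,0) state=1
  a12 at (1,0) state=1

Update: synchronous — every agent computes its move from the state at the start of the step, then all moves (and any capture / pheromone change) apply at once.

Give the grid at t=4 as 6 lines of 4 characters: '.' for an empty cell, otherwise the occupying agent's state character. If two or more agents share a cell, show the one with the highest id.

t=1: a0@(3,3):1 a1@(2,3):1 a2@(4,3):0 a3@(3,1):1 a4@(0,3):0 a5@(5,0):0 a6@(2,1):1 a7@(0,0):0 a8@(1,3):1 a9@(2,2):1 a10@(5,3):0 a11@(2,0):1 a12@(1,0):1
t=2: (unchanged — steady state)

0..0
1..1
1111
.1.1
...0
0..0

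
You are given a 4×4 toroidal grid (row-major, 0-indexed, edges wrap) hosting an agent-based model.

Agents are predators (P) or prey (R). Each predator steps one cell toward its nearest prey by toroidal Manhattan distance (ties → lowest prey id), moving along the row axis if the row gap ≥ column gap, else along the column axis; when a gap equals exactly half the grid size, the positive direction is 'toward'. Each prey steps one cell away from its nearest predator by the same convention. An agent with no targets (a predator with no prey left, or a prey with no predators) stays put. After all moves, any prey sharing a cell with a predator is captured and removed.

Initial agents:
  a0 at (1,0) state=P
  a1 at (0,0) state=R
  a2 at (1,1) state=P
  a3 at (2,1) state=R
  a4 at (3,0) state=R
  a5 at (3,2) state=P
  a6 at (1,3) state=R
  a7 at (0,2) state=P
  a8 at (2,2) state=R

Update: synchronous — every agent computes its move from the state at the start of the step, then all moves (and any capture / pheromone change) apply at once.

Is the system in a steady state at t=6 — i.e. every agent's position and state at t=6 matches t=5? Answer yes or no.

t=1: a0@(0,0):P a1@(3,0):R a2@(2,1):P a3@(3,1):R a4@(2,0):R a5@(2,2):P a6@(1,2):R a7@(0,3):P a8@(1,2):R
t=2: a0@(3,0):P a1@(2,0):R a2@(3,1):P a3@(0,1):R a4@(2,3):R a5@(1,2):P a6@(0,2):R a7@(3,3):P a8@(0,2):R
t=3: a0@(2,0):P a1@(1,0):R a2@(0,1):P a3@(1,1):R a4@(1,3):R a5@(0,2):P a6@(3,2):R a7@(2,3):P a8@(3,2):R
t=4: a0@(1,0):P a1@(0,0):R a2@(1,1):P a3@(2,1):R a4@(0,3):R a5@(3,2):P a6@(2,2):R a7@(1,3):P a8@(2,2):R
t=5: a0@(0,0):P a1@(3,0):R a2@(2,1):P a3@(3,1):R a4@(3,3):R a5@(2,2):P a6@(1,2):R a7@(0,3):P a8@(1,2):R
t=6: a0@(3,0):P a1@(2,0):R a2@(3,1):P a3@(0,1):R a4@(2,3):R a5@(1,2):P a6@(0,2):R a7@(3,3):P a8@(0,2):R

no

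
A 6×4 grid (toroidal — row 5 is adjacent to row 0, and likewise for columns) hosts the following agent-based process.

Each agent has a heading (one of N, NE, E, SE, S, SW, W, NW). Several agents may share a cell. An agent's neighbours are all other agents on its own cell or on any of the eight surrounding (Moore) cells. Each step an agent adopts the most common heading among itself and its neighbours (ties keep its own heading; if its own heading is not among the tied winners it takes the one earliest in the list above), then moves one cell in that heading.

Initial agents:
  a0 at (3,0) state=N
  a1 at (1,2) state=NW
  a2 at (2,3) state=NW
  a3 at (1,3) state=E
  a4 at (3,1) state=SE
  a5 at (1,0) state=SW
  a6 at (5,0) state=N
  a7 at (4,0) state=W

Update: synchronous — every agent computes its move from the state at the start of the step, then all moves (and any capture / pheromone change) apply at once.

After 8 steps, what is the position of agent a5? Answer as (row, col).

t=1: a0@(2,0):N a1@(0,1):NW a2@(1,2):NW a3@(0,2):NW a4@(4,2):SE a5@(2,3):SW a6@(4,0):N a7@(3,0):N
t=2: a0@(1,0):N a1@(5,0):NW a2@(0,1):NW a3@(5,1):NW a4@(5,3):SE a5@(1,3):N a6@(3,0):N a7@(2,0):N
t=3: a0@(0,0):N a1@(4,3):NW a2@(5,0):NW a3@(4,0):NW a4@(0,0):SE a5@(0,3):N a6@(2,0):N a7@(1,0):N
t=4: a0@(5,0):N a1@(3,2):NW a2@(4,3):NW a3@(3,3):NW a4@(5,0):N a5@(5,3):N a6@(1,0):N a7@(0,0):N
t=5: a0@(4,0):N a1@(2,1):NW a2@(3,2):NW a3@(2,2):NW a4@(4,0):N a5@(4,3):N a6@(0,0):N a7@(5,0):N
t=6: a0@(3,0):N a1@(1,0):NW a2@(2,1):NW a3@(1,1):NW a4@(3,0):N a5@(3,3):N a6@(5,0):N a7@(4,0):N
t=7: a0@(2,0):N a1@(0,3):NW a2@(1,0):NW a3@(0,0):NW a4@(2,0):N a5@(2,3):N a6@(4,0):N a7@(3,0):N
t=8: a0@(1,0):N a1@(5,2):NW a2@(0,3):NW a3@(5,3):NW a4@(1,0):N a5@(1,3):N a6@(3,0):N a7@(2,0):N

(1, 3)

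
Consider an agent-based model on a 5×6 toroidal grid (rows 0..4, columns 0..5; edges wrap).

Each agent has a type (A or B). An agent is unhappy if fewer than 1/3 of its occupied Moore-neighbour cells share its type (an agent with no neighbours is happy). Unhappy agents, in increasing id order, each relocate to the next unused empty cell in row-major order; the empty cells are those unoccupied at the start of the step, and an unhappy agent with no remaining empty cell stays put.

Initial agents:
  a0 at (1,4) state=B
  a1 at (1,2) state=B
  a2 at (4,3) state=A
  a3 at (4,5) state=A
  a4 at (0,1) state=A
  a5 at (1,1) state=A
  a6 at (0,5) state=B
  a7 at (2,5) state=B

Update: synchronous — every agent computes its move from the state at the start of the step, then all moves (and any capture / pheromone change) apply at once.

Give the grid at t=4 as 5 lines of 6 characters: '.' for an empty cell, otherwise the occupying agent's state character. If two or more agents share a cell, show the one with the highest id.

t=1: a0@(1,4):B a1@(0,0):B a2@(4,3):A a3@(0,2):A a4@(0,1):A a5@(1,1):A a6@(0,5):B a7@(2,5):B
t=2: (unchanged — steady state)

BAA..B
.A..B.
.....B
......
...A..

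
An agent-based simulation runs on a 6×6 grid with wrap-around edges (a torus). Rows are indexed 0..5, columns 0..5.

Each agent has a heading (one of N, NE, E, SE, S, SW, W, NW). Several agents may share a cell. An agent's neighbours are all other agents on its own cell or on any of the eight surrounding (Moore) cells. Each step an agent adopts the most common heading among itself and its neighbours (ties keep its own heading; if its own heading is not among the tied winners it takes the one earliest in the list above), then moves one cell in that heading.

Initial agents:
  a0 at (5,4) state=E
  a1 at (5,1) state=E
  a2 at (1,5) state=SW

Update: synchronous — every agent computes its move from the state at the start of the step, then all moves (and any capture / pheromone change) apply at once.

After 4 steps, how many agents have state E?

2

t=1: a0@(5,5):E a1@(5,2):E a2@(2,4):SW
t=2: a0@(5,0):E a1@(5,3):E a2@(3,3):SW
t=3: a0@(5,1):E a1@(5,4):E a2@(4,2):SW
t=4: a0@(5,2):E a1@(5,5):E a2@(5,1):SW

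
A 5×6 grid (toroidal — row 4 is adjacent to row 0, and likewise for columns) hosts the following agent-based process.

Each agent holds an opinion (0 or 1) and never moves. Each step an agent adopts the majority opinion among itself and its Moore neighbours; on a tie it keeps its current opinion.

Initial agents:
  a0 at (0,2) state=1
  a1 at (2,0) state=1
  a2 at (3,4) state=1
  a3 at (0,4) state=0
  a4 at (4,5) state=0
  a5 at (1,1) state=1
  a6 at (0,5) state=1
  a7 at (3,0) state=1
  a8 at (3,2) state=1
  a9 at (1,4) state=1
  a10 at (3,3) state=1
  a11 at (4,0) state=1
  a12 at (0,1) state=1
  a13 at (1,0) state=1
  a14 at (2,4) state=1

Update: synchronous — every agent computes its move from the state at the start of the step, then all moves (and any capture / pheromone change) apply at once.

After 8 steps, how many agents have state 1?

t=1: a0@(0,2):1 a1@(2,0):1 a2@(3,4):1 a3@(0,4):0 a4@(4,5):1 a5@(1,1):1 a6@(0,5):1 a7@(3,0):1 a8@(3,2):1 a9@(1,4):1 a10@(3,3):1 a11@(4,0):1 a12@(0,1):1 a13@(1,0):1 a14@(2,4):1
t=2: a0@(0,2):1 a1@(2,0):1 a2@(3,4):1 a3@(0,4):1 a4@(4,5):1 a5@(1,1):1 a6@(0,5):1 a7@(3,0):1 a8@(3,2):1 a9@(1,4):1 a10@(3,3):1 a11@(4,0):1 a12@(0,1):1 a13@(1,0):1 a14@(2,4):1
t=3: (unchanged — steady state)

15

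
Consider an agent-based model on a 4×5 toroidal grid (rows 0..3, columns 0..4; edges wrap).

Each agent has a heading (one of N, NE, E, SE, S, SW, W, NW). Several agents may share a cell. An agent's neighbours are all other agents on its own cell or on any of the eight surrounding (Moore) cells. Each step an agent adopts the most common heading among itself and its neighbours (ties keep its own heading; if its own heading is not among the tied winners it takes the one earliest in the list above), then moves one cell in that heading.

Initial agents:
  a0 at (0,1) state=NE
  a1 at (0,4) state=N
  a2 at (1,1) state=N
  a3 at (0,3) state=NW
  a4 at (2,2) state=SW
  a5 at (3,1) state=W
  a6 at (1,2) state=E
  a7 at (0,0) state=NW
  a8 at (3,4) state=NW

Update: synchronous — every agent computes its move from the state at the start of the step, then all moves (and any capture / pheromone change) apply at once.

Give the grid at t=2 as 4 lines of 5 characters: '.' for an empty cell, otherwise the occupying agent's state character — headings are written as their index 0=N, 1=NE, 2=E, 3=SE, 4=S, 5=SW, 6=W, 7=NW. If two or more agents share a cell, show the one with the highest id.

5....
..7.2
.777.
.0..6

t=1: a0@(3,2):NE a1@(3,3):NW a2@(0,1):N a3@(3,2):NW a4@(3,1):SW a5@(3,0):W a6@(1,3):E a7@(3,4):NW a8@(2,3):NW
t=2: a0@(2,1):NW a1@(2,2):NW a2@(3,1):N a3@(2,1):NW a4@(0,0):SW a5@(3,4):W a6@(1,4):E a7@(2,3):NW a8@(1,2):NW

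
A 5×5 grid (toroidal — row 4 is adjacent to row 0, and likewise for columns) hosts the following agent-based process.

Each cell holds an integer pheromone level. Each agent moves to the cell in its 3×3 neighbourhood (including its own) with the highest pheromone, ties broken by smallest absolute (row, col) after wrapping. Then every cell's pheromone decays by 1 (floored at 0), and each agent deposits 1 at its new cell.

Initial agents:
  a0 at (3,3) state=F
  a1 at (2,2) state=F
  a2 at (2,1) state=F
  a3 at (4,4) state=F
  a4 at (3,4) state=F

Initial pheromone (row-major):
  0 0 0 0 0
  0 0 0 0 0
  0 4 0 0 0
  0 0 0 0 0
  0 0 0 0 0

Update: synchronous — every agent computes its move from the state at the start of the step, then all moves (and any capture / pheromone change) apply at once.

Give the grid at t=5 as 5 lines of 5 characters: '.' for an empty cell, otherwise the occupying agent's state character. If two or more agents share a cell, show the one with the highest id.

F....
.....
.F...
.....
.....

t=1: a0@(2,2) a1@(2,1) a2@(2,1) a3@(0,0) a4@(2,0) | pheromone: 1 0 0 0 0 / 0 0 0 0 0 / 1 5 1 0 0 / 0 0 0 0 0 / 0 0 0 0 0
t=2: a0@(2,1) a1@(2,1) a2@(2,1) a3@(0,0) a4@(2,1) | pheromone: 1 0 0 0 0 / 0 0 0 0 0 / 0 8 0 0 0 / 0 0 0 0 0 / 0 0 0 0 0
t=3: a0@(2,1) a1@(2,1) a2@(2,1) a3@(0,0) a4@(2,1) | pheromone: 1 0 0 0 0 / 0 0 0 0 0 / 0 11 0 0 0 / 0 0 0 0 0 / 0 0 0 0 0
t=4: a0@(2,1) a1@(2,1) a2@(2,1) a3@(0,0) a4@(2,1) | pheromone: 1 0 0 0 0 / 0 0 0 0 0 / 0 14 0 0 0 / 0 0 0 0 0 / 0 0 0 0 0
t=5: a0@(2,1) a1@(2,1) a2@(2,1) a3@(0,0) a4@(2,1) | pheromone: 1 0 0 0 0 / 0 0 0 0 0 / 0 17 0 0 0 / 0 0 0 0 0 / 0 0 0 0 0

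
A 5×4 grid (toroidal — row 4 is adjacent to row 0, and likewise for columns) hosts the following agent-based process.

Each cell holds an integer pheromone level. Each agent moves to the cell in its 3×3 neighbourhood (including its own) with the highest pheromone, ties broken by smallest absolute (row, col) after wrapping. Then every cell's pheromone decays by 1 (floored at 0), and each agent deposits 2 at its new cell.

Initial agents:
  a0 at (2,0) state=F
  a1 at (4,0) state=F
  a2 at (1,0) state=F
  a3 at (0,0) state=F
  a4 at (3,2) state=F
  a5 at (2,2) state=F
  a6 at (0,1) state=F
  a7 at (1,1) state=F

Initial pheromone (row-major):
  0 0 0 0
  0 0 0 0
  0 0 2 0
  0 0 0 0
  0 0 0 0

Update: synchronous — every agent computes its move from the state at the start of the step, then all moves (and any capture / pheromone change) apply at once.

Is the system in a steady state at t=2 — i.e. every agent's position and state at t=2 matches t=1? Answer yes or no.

no

t=1: a0@(1,0) a1@(0,0) a2@(0,0) a3@(0,0) a4@(2,2) a5@(2,2) a6@(0,0) a7@(2,2) | pheromone: 8 0 0 0 / 2 0 0 0 / 0 0 7 0 / 0 0 0 0 / 0 0 0 0
t=2: a0@(0,0) a1@(0,0) a2@(0,0) a3@(0,0) a4@(2,2) a5@(2,2) a6@(0,0) a7@(2,2) | pheromone: 17 0 0 0 / 1 0 0 0 / 0 0 12 0 / 0 0 0 0 / 0 0 0 0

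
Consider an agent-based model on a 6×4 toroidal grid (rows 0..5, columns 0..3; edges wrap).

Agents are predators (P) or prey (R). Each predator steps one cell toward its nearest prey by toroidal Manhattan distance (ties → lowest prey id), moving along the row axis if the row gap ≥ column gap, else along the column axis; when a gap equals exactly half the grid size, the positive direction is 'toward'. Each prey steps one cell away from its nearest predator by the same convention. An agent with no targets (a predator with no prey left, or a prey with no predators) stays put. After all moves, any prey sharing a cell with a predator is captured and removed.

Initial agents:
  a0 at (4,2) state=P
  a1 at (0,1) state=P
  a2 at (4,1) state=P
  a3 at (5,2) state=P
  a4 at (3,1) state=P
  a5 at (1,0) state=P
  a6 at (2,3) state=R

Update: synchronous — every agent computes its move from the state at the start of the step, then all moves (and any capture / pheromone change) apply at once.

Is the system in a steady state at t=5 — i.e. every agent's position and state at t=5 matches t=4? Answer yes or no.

t=1: a0@(3,2):P a1@(1,1):P a2@(3,1):P a3@(0,2):P a4@(3,2):P a5@(2,0):P a6@(3,3):R
t=2: a0@(3,3):P a1@(2,1):P a2@(3,2):P a3@(1,2):P a4@(3,3):P a5@(3,0):P
t=3: (unchanged — steady state)

yes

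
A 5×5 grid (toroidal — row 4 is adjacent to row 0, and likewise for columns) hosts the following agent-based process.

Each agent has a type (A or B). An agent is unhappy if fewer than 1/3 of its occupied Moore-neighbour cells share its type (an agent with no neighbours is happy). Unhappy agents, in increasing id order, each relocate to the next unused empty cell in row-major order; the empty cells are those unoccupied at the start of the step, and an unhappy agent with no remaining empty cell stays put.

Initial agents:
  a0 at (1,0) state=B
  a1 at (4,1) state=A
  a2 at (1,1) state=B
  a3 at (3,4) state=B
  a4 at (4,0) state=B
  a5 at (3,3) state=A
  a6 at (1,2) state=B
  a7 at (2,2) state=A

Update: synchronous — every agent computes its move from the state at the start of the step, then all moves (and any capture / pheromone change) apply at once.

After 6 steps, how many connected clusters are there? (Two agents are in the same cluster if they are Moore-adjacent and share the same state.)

t=1: a0@(1,0):B a1@(0,0):A a2@(1,1):B a3@(3,4):B a4@(4,0):B a5@(3,3):A a6@(1,2):B a7@(2,2):A
t=2: a0@(1,0):B a1@(0,1):A a2@(1,1):B a3@(3,4):B a4@(4,0):B a5@(3,3):A a6@(1,2):B a7@(2,2):A
t=3: a0@(1,0):B a1@(0,0):A a2@(1,1):B a3@(3,4):B a4@(4,0):B a5@(3,3):A a6@(1,2):B a7@(2,2):A
t=4: a0@(1,0):B a1@(0,1):A a2@(1,1):B a3@(3,4):B a4@(4,0):B a5@(3,3):A a6@(1,2):B a7@(2,2):A
t=5: a0@(1,0):B a1@(0,0):A a2@(1,1):B a3@(3,4):B a4@(4,0):B a5@(3,3):A a6@(1,2):B a7@(2,2):A
t=6: a0@(1,0):B a1@(0,1):A a2@(1,1):B a3@(3,4):B a4@(4,0):B a5@(3,3):A a6@(1,2):B a7@(2,2):A

4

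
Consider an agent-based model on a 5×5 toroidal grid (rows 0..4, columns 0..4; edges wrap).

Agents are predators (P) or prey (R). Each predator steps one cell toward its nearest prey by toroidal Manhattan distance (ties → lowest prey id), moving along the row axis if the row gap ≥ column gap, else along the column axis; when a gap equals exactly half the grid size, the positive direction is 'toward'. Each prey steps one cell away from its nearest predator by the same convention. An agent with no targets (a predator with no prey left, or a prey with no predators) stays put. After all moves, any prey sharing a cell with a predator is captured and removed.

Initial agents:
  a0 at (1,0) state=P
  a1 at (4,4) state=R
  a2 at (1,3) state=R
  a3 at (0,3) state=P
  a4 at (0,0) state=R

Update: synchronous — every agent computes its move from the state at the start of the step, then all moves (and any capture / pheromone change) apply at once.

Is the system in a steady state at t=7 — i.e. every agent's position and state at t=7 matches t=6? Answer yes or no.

t=1: a0@(0,0):P a1@(3,4):R a2@(2,3):R a3@(1,3):P a4@(4,0):R
t=2: a0@(4,0):P a1@(2,4):R a2@(3,3):R a3@(2,3):P a4@(3,0):R
t=3: a0@(3,0):P a1@(2,0):R a2@(4,3):R a3@(2,4):P a4@(2,0):R
t=4: a0@(2,0):P a1@(1,0):R a2@(4,2):R a3@(2,0):P a4@(1,0):R
t=5: a0@(1,0):P a1@(0,0):R a2@(0,2):R a3@(1,0):P a4@(0,0):R
t=6: a0@(0,0):P a1@(4,0):R a2@(0,3):R a3@(0,0):P a4@(4,0):R
t=7: a0@(4,0):P a1@(3,0):R a2@(0,2):R a3@(4,0):P a4@(3,0):R

no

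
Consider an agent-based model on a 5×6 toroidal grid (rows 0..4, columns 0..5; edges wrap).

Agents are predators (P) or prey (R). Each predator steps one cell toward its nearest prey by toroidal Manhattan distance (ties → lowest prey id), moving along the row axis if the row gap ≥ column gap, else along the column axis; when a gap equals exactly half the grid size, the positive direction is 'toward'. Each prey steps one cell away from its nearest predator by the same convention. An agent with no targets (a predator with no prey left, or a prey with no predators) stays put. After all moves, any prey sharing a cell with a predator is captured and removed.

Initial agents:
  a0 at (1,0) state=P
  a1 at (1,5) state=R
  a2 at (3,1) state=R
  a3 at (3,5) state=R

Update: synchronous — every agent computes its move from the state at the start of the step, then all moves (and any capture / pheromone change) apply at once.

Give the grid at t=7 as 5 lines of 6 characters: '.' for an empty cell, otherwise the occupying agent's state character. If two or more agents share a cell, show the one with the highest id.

t=1: a0@(1,5):P a1@(1,4):R a2@(4,1):R a3@(4,5):R
t=2: a0@(1,4):P a1@(1,3):R a2@(3,1):R a3@(3,5):R
t=3: a0@(1,3):P a1@(1,2):R a2@(3,0):R a3@(4,5):R
t=4: a0@(1,2):P a1@(1,1):R a2@(3,5):R a3@(3,5):R
t=5: a0@(1,1):P a1@(1,0):R a2@(3,4):R a3@(3,4):R
t=6: a0@(1,0):P a1@(1,5):R a2@(3,3):R a3@(3,3):R
t=7: a0@(1,5):P a1@(1,4):R a2@(3,2):R a3@(3,2):R

......
....RP
......
..R...
......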